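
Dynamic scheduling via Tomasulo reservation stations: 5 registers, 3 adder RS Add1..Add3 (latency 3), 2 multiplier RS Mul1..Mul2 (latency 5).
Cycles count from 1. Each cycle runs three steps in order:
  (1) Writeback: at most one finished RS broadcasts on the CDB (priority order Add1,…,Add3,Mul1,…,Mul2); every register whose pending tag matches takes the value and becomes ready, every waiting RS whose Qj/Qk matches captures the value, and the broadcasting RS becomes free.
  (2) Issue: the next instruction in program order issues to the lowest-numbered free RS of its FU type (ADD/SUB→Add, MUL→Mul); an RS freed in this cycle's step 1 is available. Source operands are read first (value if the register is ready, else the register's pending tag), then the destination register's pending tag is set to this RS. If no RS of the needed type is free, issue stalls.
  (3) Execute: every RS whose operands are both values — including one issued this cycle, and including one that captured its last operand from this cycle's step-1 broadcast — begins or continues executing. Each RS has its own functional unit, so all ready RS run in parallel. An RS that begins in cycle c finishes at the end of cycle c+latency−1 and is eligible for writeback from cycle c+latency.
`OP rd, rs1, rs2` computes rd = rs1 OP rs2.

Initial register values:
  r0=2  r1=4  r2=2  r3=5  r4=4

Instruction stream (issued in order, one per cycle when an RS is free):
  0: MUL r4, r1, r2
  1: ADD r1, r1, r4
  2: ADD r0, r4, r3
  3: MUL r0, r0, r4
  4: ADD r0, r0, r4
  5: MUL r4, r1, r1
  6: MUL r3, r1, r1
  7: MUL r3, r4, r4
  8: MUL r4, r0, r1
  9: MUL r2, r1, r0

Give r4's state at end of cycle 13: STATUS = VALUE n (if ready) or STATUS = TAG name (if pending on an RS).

c1: issue MUL r4<-Mul1 | r0:2,r1:4,r2:2,r3:5,r4:Mul1
c2: issue ADD r1<-Add1 | r0:2,r1:Add1,r2:2,r3:5,r4:Mul1
c3: issue ADD r0<-Add2 | r0:Add2,r1:Add1,r2:2,r3:5,r4:Mul1
c4: issue MUL r0<-Mul2 | r0:Mul2,r1:Add1,r2:2,r3:5,r4:Mul1
c5: issue ADD r0<-Add3 | r0:Add3,r1:Add1,r2:2,r3:5,r4:Mul1
c6: CDB Mul1=8; issue MUL r4<-Mul1 | r0:Add3,r1:Add1,r2:2,r3:5,r4:Mul1
c7: stall | r0:Add3,r1:Add1,r2:2,r3:5,r4:Mul1
c8: stall | r0:Add3,r1:Add1,r2:2,r3:5,r4:Mul1
c9: CDB Add1=12; stall | r0:Add3,r1:12,r2:2,r3:5,r4:Mul1
c10: CDB Add2=13; stall | r0:Add3,r1:12,r2:2,r3:5,r4:Mul1
c11: stall | r0:Add3,r1:12,r2:2,r3:5,r4:Mul1
c12: stall | r0:Add3,r1:12,r2:2,r3:5,r4:Mul1
c13: stall | r0:Add3,r1:12,r2:2,r3:5,r4:Mul1

STATUS = TAG Mul1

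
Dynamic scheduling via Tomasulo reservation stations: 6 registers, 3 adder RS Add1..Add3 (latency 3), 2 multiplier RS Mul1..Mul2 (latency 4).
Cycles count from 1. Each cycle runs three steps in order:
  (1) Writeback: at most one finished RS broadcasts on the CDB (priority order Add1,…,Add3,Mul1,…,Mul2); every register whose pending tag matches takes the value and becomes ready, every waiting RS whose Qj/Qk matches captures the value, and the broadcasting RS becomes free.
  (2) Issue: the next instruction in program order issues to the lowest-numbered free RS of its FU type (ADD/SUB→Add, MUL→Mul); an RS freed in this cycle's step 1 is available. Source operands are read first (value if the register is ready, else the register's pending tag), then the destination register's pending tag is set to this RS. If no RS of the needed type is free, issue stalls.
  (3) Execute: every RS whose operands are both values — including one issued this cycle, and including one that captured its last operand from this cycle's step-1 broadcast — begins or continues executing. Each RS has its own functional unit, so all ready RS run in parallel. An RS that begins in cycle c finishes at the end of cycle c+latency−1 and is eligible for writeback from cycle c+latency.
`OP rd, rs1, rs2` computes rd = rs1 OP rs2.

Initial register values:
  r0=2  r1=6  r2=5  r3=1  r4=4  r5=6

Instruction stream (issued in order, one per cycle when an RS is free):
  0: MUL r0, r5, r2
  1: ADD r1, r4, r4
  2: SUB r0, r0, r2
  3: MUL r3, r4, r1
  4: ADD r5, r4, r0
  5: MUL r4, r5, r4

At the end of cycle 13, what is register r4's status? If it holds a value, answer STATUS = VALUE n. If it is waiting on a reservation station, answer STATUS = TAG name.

STATUS = TAG Mul1

c1: issue MUL r0<-Mul1 | r0:Mul1,r1:6,r2:5,r3:1,r4:4,r5:6
c2: issue ADD r1<-Add1 | r0:Mul1,r1:Add1,r2:5,r3:1,r4:4,r5:6
c3: issue SUB r0<-Add2 | r0:Add2,r1:Add1,r2:5,r3:1,r4:4,r5:6
c4: issue MUL r3<-Mul2 | r0:Add2,r1:Add1,r2:5,r3:Mul2,r4:4,r5:6
c5: CDB Add1=8; issue ADD r5<-Add1 | r0:Add2,r1:8,r2:5,r3:Mul2,r4:4,r5:Add1
c6: CDB Mul1=30; issue MUL r4<-Mul1 | r0:Add2,r1:8,r2:5,r3:Mul2,r4:Mul1,r5:Add1
c7: - | r0:Add2,r1:8,r2:5,r3:Mul2,r4:Mul1,r5:Add1
c8: - | r0:Add2,r1:8,r2:5,r3:Mul2,r4:Mul1,r5:Add1
c9: CDB Add2=25 | r0:25,r1:8,r2:5,r3:Mul2,r4:Mul1,r5:Add1
c10: CDB Mul2=32 | r0:25,r1:8,r2:5,r3:32,r4:Mul1,r5:Add1
c11: - | r0:25,r1:8,r2:5,r3:32,r4:Mul1,r5:Add1
c12: CDB Add1=29 | r0:25,r1:8,r2:5,r3:32,r4:Mul1,r5:29
c13: - | r0:25,r1:8,r2:5,r3:32,r4:Mul1,r5:29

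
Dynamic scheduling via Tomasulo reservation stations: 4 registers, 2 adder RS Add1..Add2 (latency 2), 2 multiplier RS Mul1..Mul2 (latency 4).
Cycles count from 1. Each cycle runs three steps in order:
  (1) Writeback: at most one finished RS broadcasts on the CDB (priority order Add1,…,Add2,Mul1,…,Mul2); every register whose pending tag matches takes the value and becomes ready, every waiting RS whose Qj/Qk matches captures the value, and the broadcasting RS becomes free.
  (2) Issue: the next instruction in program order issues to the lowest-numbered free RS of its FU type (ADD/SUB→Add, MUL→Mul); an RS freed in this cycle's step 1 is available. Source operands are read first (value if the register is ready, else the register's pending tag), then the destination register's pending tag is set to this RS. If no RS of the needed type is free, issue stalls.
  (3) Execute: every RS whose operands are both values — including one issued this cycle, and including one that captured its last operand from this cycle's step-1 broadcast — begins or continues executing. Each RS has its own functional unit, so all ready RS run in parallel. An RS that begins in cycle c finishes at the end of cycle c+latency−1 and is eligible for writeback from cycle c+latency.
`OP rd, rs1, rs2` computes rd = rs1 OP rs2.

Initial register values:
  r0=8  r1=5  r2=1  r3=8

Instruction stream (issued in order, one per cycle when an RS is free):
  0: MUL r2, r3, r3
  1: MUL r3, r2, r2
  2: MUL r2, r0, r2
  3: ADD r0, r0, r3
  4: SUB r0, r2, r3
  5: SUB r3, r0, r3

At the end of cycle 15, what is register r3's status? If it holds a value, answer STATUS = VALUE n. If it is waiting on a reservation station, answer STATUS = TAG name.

  c1: issue MUL r2<-Mul1  regs: r0:8,r1:5,r2:Mul1,r3:8
  c2: issue MUL r3<-Mul2  regs: r0:8,r1:5,r2:Mul1,r3:Mul2
  c3: stall  regs: r0:8,r1:5,r2:Mul1,r3:Mul2
  c4: stall  regs: r0:8,r1:5,r2:Mul1,r3:Mul2
  c5: CDB Mul1=64; issue MUL r2<-Mul1  regs: r0:8,r1:5,r2:Mul1,r3:Mul2
  c6: issue ADD r0<-Add1  regs: r0:Add1,r1:5,r2:Mul1,r3:Mul2
  c7: issue SUB r0<-Add2  regs: r0:Add2,r1:5,r2:Mul1,r3:Mul2
  c8: stall  regs: r0:Add2,r1:5,r2:Mul1,r3:Mul2
  c9: CDB Mul1=512; stall  regs: r0:Add2,r1:5,r2:512,r3:Mul2
  c10: CDB Mul2=4096; stall  regs: r0:Add2,r1:5,r2:512,r3:4096
  c11: stall  regs: r0:Add2,r1:5,r2:512,r3:4096
  c12: CDB Add1=4104; issue SUB r3<-Add1  regs: r0:Add2,r1:5,r2:512,r3:Add1
  c13: CDB Add2=-3584  regs: r0:-3584,r1:5,r2:512,r3:Add1
  c14: -  regs: r0:-3584,r1:5,r2:512,r3:Add1
  c15: CDB Add1=-7680  regs: r0:-3584,r1:5,r2:512,r3:-7680

STATUS = VALUE -7680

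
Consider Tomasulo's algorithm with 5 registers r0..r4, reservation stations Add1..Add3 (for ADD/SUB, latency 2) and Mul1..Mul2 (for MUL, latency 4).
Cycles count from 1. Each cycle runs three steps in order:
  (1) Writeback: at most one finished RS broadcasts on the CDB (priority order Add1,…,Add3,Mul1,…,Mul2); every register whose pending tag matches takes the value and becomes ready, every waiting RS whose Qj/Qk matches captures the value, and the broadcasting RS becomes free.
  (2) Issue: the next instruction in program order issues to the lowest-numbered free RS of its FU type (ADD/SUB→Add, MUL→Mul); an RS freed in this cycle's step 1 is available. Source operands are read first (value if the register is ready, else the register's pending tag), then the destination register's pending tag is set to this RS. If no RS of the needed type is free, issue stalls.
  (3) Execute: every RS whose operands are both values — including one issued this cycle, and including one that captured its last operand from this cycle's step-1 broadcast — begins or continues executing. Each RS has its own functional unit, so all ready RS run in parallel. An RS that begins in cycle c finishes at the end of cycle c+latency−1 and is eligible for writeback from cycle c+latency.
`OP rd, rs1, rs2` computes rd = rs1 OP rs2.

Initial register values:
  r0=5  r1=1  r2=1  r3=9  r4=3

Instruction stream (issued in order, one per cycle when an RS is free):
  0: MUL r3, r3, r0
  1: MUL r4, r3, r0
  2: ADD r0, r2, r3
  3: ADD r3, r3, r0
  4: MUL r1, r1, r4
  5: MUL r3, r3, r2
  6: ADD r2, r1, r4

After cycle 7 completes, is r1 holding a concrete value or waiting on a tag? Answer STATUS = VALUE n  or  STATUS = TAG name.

c1: issue MUL r3<-Mul1 | r0:5,r1:1,r2:1,r3:Mul1,r4:3
c2: issue MUL r4<-Mul2 | r0:5,r1:1,r2:1,r3:Mul1,r4:Mul2
c3: issue ADD r0<-Add1 | r0:Add1,r1:1,r2:1,r3:Mul1,r4:Mul2
c4: issue ADD r3<-Add2 | r0:Add1,r1:1,r2:1,r3:Add2,r4:Mul2
c5: CDB Mul1=45; issue MUL r1<-Mul1 | r0:Add1,r1:Mul1,r2:1,r3:Add2,r4:Mul2
c6: stall | r0:Add1,r1:Mul1,r2:1,r3:Add2,r4:Mul2
c7: CDB Add1=46; stall | r0:46,r1:Mul1,r2:1,r3:Add2,r4:Mul2

STATUS = TAG Mul1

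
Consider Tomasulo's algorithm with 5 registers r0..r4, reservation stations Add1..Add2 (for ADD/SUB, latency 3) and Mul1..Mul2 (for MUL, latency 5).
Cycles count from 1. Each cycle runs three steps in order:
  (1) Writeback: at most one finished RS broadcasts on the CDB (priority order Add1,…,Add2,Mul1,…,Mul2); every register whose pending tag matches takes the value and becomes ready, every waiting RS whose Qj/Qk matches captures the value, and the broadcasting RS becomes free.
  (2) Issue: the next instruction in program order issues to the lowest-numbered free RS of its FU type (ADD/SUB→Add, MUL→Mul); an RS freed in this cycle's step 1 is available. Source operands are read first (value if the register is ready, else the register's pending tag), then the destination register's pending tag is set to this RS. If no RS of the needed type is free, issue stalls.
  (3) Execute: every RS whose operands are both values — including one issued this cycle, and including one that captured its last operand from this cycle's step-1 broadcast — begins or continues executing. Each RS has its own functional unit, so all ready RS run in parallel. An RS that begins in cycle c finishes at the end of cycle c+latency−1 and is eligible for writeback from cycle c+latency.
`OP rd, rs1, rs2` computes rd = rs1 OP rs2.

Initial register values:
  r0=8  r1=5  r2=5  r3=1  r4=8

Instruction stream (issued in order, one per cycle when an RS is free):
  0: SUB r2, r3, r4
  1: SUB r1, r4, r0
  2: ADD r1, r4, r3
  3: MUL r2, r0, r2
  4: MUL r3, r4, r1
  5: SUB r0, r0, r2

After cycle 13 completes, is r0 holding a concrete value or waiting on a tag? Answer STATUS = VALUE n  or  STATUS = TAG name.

cycle 1: issue SUB r2<-Add1 // r0:8,r1:5,r2:Add1,r3:1,r4:8
cycle 2: issue SUB r1<-Add2 // r0:8,r1:Add2,r2:Add1,r3:1,r4:8
cycle 3: stall // r0:8,r1:Add2,r2:Add1,r3:1,r4:8
cycle 4: CDB Add1=-7; issue ADD r1<-Add1 // r0:8,r1:Add1,r2:-7,r3:1,r4:8
cycle 5: CDB Add2=0; issue MUL r2<-Mul1 // r0:8,r1:Add1,r2:Mul1,r3:1,r4:8
cycle 6: issue MUL r3<-Mul2 // r0:8,r1:Add1,r2:Mul1,r3:Mul2,r4:8
cycle 7: CDB Add1=9; issue SUB r0<-Add1 // r0:Add1,r1:9,r2:Mul1,r3:Mul2,r4:8
cycle 8: - // r0:Add1,r1:9,r2:Mul1,r3:Mul2,r4:8
cycle 9: - // r0:Add1,r1:9,r2:Mul1,r3:Mul2,r4:8
cycle 10: CDB Mul1=-56 // r0:Add1,r1:9,r2:-56,r3:Mul2,r4:8
cycle 11: - // r0:Add1,r1:9,r2:-56,r3:Mul2,r4:8
cycle 12: CDB Mul2=72 // r0:Add1,r1:9,r2:-56,r3:72,r4:8
cycle 13: CDB Add1=64 // r0:64,r1:9,r2:-56,r3:72,r4:8

STATUS = VALUE 64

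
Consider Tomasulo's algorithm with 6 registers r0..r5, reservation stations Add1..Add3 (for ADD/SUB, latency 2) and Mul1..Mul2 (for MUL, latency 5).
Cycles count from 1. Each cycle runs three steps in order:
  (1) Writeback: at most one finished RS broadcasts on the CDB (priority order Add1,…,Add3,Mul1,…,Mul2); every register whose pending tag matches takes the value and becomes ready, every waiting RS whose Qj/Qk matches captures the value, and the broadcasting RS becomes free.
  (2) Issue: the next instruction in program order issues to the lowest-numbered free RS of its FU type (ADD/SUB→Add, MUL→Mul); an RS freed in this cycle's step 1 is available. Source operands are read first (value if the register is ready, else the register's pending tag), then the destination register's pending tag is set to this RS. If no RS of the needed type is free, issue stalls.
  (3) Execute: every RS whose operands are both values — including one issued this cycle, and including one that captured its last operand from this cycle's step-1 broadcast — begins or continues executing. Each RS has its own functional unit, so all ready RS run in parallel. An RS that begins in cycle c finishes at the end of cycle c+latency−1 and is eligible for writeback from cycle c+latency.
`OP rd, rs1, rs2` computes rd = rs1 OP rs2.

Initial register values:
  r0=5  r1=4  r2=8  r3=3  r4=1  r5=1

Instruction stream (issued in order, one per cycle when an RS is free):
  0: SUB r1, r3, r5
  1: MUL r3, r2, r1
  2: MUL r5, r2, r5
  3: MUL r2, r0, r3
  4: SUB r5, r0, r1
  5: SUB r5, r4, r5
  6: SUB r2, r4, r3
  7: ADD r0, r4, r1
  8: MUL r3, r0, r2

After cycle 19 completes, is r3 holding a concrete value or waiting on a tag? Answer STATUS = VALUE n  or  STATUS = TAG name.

STATUS = TAG Mul2

cycle 1: issue SUB r1<-Add1 // r0:5,r1:Add1,r2:8,r3:3,r4:1,r5:1
cycle 2: issue MUL r3<-Mul1 // r0:5,r1:Add1,r2:8,r3:Mul1,r4:1,r5:1
cycle 3: CDB Add1=2; issue MUL r5<-Mul2 // r0:5,r1:2,r2:8,r3:Mul1,r4:1,r5:Mul2
cycle 4: stall // r0:5,r1:2,r2:8,r3:Mul1,r4:1,r5:Mul2
cycle 5: stall // r0:5,r1:2,r2:8,r3:Mul1,r4:1,r5:Mul2
cycle 6: stall // r0:5,r1:2,r2:8,r3:Mul1,r4:1,r5:Mul2
cycle 7: stall // r0:5,r1:2,r2:8,r3:Mul1,r4:1,r5:Mul2
cycle 8: CDB Mul1=16; issue MUL r2<-Mul1 // r0:5,r1:2,r2:Mul1,r3:16,r4:1,r5:Mul2
cycle 9: CDB Mul2=8; issue SUB r5<-Add1 // r0:5,r1:2,r2:Mul1,r3:16,r4:1,r5:Add1
cycle 10: issue SUB r5<-Add2 // r0:5,r1:2,r2:Mul1,r3:16,r4:1,r5:Add2
cycle 11: CDB Add1=3; issue SUB r2<-Add1 // r0:5,r1:2,r2:Add1,r3:16,r4:1,r5:Add2
cycle 12: issue ADD r0<-Add3 // r0:Add3,r1:2,r2:Add1,r3:16,r4:1,r5:Add2
cycle 13: CDB Add1=-15; issue MUL r3<-Mul2 // r0:Add3,r1:2,r2:-15,r3:Mul2,r4:1,r5:Add2
cycle 14: CDB Add2=-2 // r0:Add3,r1:2,r2:-15,r3:Mul2,r4:1,r5:-2
cycle 15: CDB Add3=3 // r0:3,r1:2,r2:-15,r3:Mul2,r4:1,r5:-2
cycle 16: CDB Mul1=80 // r0:3,r1:2,r2:-15,r3:Mul2,r4:1,r5:-2
cycle 17: - // r0:3,r1:2,r2:-15,r3:Mul2,r4:1,r5:-2
cycle 18: - // r0:3,r1:2,r2:-15,r3:Mul2,r4:1,r5:-2
cycle 19: - // r0:3,r1:2,r2:-15,r3:Mul2,r4:1,r5:-2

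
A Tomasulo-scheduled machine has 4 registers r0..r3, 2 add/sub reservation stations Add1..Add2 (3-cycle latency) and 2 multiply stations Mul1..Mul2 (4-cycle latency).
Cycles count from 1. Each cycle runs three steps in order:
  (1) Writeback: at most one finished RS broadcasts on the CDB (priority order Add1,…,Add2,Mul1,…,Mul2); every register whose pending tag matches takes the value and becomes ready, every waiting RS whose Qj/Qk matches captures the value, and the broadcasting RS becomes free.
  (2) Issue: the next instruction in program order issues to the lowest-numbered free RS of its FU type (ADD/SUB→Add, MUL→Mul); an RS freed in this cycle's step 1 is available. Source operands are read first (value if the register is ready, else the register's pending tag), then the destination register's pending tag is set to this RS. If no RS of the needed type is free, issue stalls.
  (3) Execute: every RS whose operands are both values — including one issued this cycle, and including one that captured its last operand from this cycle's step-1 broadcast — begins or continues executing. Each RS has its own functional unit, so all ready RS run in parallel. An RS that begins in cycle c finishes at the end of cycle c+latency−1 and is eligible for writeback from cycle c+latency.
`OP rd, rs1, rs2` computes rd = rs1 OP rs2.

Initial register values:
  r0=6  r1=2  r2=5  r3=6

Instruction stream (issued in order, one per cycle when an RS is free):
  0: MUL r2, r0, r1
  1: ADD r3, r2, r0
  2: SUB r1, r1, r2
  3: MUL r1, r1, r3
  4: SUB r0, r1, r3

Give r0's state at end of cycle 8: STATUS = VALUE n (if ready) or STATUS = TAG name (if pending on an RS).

  c1: issue MUL r2<-Mul1  regs: r0:6,r1:2,r2:Mul1,r3:6
  c2: issue ADD r3<-Add1  regs: r0:6,r1:2,r2:Mul1,r3:Add1
  c3: issue SUB r1<-Add2  regs: r0:6,r1:Add2,r2:Mul1,r3:Add1
  c4: issue MUL r1<-Mul2  regs: r0:6,r1:Mul2,r2:Mul1,r3:Add1
  c5: CDB Mul1=12; stall  regs: r0:6,r1:Mul2,r2:12,r3:Add1
  c6: stall  regs: r0:6,r1:Mul2,r2:12,r3:Add1
  c7: stall  regs: r0:6,r1:Mul2,r2:12,r3:Add1
  c8: CDB Add1=18; issue SUB r0<-Add1  regs: r0:Add1,r1:Mul2,r2:12,r3:18

STATUS = TAG Add1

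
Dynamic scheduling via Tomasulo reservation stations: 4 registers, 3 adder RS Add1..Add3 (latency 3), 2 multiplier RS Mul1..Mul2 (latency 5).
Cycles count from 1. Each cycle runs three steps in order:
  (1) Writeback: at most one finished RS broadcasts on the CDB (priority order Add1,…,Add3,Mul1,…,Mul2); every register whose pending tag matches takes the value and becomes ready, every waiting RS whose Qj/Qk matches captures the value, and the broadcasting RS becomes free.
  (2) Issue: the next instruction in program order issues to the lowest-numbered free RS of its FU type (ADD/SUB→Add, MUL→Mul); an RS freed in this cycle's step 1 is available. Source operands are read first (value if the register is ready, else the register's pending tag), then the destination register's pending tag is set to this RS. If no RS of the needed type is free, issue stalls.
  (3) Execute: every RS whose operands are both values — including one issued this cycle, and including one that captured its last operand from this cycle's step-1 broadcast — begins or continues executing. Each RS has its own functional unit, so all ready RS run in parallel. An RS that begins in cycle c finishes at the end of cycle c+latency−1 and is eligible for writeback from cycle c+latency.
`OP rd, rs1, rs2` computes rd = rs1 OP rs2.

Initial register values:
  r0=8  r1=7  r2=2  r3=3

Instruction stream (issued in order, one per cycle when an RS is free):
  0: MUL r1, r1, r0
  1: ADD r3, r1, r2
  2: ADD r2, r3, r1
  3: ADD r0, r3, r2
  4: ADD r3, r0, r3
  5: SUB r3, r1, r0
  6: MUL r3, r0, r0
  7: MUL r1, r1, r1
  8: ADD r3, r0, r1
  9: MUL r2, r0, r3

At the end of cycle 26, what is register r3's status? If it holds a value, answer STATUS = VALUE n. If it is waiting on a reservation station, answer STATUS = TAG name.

STATUS = VALUE 3308

  c1: issue MUL r1<-Mul1  regs: r0:8,r1:Mul1,r2:2,r3:3
  c2: issue ADD r3<-Add1  regs: r0:8,r1:Mul1,r2:2,r3:Add1
  c3: issue ADD r2<-Add2  regs: r0:8,r1:Mul1,r2:Add2,r3:Add1
  c4: issue ADD r0<-Add3  regs: r0:Add3,r1:Mul1,r2:Add2,r3:Add1
  c5: stall  regs: r0:Add3,r1:Mul1,r2:Add2,r3:Add1
  c6: CDB Mul1=56; stall  regs: r0:Add3,r1:56,r2:Add2,r3:Add1
  c7: stall  regs: r0:Add3,r1:56,r2:Add2,r3:Add1
  c8: stall  regs: r0:Add3,r1:56,r2:Add2,r3:Add1
  c9: CDB Add1=58; issue ADD r3<-Add1  regs: r0:Add3,r1:56,r2:Add2,r3:Add1
  c10: stall  regs: r0:Add3,r1:56,r2:Add2,r3:Add1
  c11: stall  regs: r0:Add3,r1:56,r2:Add2,r3:Add1
  c12: CDB Add2=114; issue SUB r3<-Add2  regs: r0:Add3,r1:56,r2:114,r3:Add2
  c13: issue MUL r3<-Mul1  regs: r0:Add3,r1:56,r2:114,r3:Mul1
  c14: issue MUL r1<-Mul2  regs: r0:Add3,r1:Mul2,r2:114,r3:Mul1
  c15: CDB Add3=172; issue ADD r3<-Add3  regs: r0:172,r1:Mul2,r2:114,r3:Add3
  c16: stall  regs: r0:172,r1:Mul2,r2:114,r3:Add3
  c17: stall  regs: r0:172,r1:Mul2,r2:114,r3:Add3
  c18: CDB Add1=230; stall  regs: r0:172,r1:Mul2,r2:114,r3:Add3
  c19: CDB Add2=-116; stall  regs: r0:172,r1:Mul2,r2:114,r3:Add3
  c20: CDB Mul1=29584; issue MUL r2<-Mul1  regs: r0:172,r1:Mul2,r2:Mul1,r3:Add3
  c21: CDB Mul2=3136  regs: r0:172,r1:3136,r2:Mul1,r3:Add3
  c22: -  regs: r0:172,r1:3136,r2:Mul1,r3:Add3
  c23: -  regs: r0:172,r1:3136,r2:Mul1,r3:Add3
  c24: CDB Add3=3308  regs: r0:172,r1:3136,r2:Mul1,r3:3308
  c25: -  regs: r0:172,r1:3136,r2:Mul1,r3:3308
  c26: -  regs: r0:172,r1:3136,r2:Mul1,r3:3308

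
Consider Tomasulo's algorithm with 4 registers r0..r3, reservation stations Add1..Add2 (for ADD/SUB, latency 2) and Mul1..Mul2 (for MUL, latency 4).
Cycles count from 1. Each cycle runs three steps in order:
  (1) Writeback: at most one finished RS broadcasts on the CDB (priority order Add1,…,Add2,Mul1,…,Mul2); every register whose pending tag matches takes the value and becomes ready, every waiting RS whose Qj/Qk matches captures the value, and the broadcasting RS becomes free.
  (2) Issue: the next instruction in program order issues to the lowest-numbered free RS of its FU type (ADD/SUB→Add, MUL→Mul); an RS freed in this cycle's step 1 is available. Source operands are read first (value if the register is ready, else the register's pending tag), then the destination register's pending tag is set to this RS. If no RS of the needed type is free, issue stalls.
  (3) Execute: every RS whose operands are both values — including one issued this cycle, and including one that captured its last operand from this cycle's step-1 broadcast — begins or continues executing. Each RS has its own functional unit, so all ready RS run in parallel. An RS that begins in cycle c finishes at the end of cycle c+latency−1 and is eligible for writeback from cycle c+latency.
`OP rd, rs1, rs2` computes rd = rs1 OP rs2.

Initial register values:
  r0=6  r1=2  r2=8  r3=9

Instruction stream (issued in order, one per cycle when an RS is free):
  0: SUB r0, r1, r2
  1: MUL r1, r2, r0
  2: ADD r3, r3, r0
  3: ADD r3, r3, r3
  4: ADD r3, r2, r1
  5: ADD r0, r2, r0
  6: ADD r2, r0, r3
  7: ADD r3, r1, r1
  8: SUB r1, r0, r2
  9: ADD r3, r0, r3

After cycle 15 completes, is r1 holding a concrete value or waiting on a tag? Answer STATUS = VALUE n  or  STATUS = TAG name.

STATUS = VALUE 40

c1: issue SUB r0<-Add1 | r0:Add1,r1:2,r2:8,r3:9
c2: issue MUL r1<-Mul1 | r0:Add1,r1:Mul1,r2:8,r3:9
c3: CDB Add1=-6; issue ADD r3<-Add1 | r0:-6,r1:Mul1,r2:8,r3:Add1
c4: issue ADD r3<-Add2 | r0:-6,r1:Mul1,r2:8,r3:Add2
c5: CDB Add1=3; issue ADD r3<-Add1 | r0:-6,r1:Mul1,r2:8,r3:Add1
c6: stall | r0:-6,r1:Mul1,r2:8,r3:Add1
c7: CDB Add2=6; issue ADD r0<-Add2 | r0:Add2,r1:Mul1,r2:8,r3:Add1
c8: CDB Mul1=-48; stall | r0:Add2,r1:-48,r2:8,r3:Add1
c9: CDB Add2=2; issue ADD r2<-Add2 | r0:2,r1:-48,r2:Add2,r3:Add1
c10: CDB Add1=-40; issue ADD r3<-Add1 | r0:2,r1:-48,r2:Add2,r3:Add1
c11: stall | r0:2,r1:-48,r2:Add2,r3:Add1
c12: CDB Add1=-96; issue SUB r1<-Add1 | r0:2,r1:Add1,r2:Add2,r3:-96
c13: CDB Add2=-38; issue ADD r3<-Add2 | r0:2,r1:Add1,r2:-38,r3:Add2
c14: - | r0:2,r1:Add1,r2:-38,r3:Add2
c15: CDB Add1=40 | r0:2,r1:40,r2:-38,r3:Add2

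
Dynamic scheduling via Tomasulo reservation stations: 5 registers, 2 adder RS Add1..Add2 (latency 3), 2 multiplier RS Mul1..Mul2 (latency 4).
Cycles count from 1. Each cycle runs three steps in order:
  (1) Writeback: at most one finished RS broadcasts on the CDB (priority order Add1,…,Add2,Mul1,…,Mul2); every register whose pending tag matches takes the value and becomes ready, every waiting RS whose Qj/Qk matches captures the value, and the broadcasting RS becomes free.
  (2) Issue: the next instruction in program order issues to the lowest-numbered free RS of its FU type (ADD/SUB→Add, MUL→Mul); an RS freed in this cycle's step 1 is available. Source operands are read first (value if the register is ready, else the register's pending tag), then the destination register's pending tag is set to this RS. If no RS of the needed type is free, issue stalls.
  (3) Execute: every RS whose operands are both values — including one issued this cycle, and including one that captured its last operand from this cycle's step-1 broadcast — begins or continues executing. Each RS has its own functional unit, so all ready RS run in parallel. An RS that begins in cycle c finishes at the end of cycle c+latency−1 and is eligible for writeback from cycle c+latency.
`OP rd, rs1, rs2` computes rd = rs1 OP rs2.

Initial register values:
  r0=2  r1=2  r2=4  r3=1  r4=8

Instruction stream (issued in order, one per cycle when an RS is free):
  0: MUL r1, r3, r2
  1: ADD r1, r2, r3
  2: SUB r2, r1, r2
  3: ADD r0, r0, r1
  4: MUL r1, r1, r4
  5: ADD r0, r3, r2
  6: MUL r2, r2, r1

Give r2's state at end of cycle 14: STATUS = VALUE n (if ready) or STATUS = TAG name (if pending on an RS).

STATUS = VALUE 40

  c1: issue MUL r1<-Mul1  regs: r0:2,r1:Mul1,r2:4,r3:1,r4:8
  c2: issue ADD r1<-Add1  regs: r0:2,r1:Add1,r2:4,r3:1,r4:8
  c3: issue SUB r2<-Add2  regs: r0:2,r1:Add1,r2:Add2,r3:1,r4:8
  c4: stall  regs: r0:2,r1:Add1,r2:Add2,r3:1,r4:8
  c5: CDB Add1=5; issue ADD r0<-Add1  regs: r0:Add1,r1:5,r2:Add2,r3:1,r4:8
  c6: CDB Mul1=4; issue MUL r1<-Mul1  regs: r0:Add1,r1:Mul1,r2:Add2,r3:1,r4:8
  c7: stall  regs: r0:Add1,r1:Mul1,r2:Add2,r3:1,r4:8
  c8: CDB Add1=7; issue ADD r0<-Add1  regs: r0:Add1,r1:Mul1,r2:Add2,r3:1,r4:8
  c9: CDB Add2=1; issue MUL r2<-Mul2  regs: r0:Add1,r1:Mul1,r2:Mul2,r3:1,r4:8
  c10: CDB Mul1=40  regs: r0:Add1,r1:40,r2:Mul2,r3:1,r4:8
  c11: -  regs: r0:Add1,r1:40,r2:Mul2,r3:1,r4:8
  c12: CDB Add1=2  regs: r0:2,r1:40,r2:Mul2,r3:1,r4:8
  c13: -  regs: r0:2,r1:40,r2:Mul2,r3:1,r4:8
  c14: CDB Mul2=40  regs: r0:2,r1:40,r2:40,r3:1,r4:8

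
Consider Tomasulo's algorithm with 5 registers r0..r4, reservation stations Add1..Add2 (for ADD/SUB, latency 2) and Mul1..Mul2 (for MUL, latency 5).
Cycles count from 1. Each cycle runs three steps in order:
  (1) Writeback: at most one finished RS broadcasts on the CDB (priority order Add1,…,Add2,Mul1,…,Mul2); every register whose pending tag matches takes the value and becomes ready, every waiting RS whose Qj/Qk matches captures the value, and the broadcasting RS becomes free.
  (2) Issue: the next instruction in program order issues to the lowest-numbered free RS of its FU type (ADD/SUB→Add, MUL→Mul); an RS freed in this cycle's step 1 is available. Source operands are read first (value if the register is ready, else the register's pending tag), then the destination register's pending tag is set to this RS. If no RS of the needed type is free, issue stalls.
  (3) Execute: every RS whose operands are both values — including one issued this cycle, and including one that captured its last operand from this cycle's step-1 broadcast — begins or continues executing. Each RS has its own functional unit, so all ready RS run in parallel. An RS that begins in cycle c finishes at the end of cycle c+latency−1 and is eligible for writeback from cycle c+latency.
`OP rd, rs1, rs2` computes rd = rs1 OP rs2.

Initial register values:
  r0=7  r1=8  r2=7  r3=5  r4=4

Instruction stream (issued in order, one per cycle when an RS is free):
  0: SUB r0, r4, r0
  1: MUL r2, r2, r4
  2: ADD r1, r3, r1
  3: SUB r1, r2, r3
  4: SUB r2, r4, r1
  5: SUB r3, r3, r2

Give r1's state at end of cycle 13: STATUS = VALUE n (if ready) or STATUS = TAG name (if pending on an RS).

  c1: issue SUB r0<-Add1  regs: r0:Add1,r1:8,r2:7,r3:5,r4:4
  c2: issue MUL r2<-Mul1  regs: r0:Add1,r1:8,r2:Mul1,r3:5,r4:4
  c3: CDB Add1=-3; issue ADD r1<-Add1  regs: r0:-3,r1:Add1,r2:Mul1,r3:5,r4:4
  c4: issue SUB r1<-Add2  regs: r0:-3,r1:Add2,r2:Mul1,r3:5,r4:4
  c5: CDB Add1=13; issue SUB r2<-Add1  regs: r0:-3,r1:Add2,r2:Add1,r3:5,r4:4
  c6: stall  regs: r0:-3,r1:Add2,r2:Add1,r3:5,r4:4
  c7: CDB Mul1=28; stall  regs: r0:-3,r1:Add2,r2:Add1,r3:5,r4:4
  c8: stall  regs: r0:-3,r1:Add2,r2:Add1,r3:5,r4:4
  c9: CDB Add2=23; issue SUB r3<-Add2  regs: r0:-3,r1:23,r2:Add1,r3:Add2,r4:4
  c10: -  regs: r0:-3,r1:23,r2:Add1,r3:Add2,r4:4
  c11: CDB Add1=-19  regs: r0:-3,r1:23,r2:-19,r3:Add2,r4:4
  c12: -  regs: r0:-3,r1:23,r2:-19,r3:Add2,r4:4
  c13: CDB Add2=24  regs: r0:-3,r1:23,r2:-19,r3:24,r4:4

STATUS = VALUE 23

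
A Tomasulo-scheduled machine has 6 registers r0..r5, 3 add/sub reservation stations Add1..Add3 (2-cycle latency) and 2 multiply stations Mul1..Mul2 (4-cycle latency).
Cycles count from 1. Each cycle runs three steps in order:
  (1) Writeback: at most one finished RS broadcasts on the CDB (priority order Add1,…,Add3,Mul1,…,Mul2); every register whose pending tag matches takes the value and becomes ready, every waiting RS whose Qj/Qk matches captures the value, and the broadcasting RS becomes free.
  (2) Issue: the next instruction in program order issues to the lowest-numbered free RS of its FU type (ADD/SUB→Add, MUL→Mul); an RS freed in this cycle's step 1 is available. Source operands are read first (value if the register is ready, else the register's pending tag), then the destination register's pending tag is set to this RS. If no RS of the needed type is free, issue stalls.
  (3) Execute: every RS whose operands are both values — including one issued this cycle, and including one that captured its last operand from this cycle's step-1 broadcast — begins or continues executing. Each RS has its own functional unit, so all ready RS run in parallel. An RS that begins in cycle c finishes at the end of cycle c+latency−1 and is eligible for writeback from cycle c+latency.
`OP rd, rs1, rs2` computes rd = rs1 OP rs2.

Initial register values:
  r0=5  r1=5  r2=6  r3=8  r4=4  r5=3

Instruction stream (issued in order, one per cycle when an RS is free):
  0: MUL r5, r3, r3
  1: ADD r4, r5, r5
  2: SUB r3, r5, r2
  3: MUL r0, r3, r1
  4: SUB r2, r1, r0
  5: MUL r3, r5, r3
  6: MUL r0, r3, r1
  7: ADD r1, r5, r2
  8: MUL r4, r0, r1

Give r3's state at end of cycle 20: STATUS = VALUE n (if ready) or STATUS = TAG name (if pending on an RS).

cycle 1: issue MUL r5<-Mul1 // r0:5,r1:5,r2:6,r3:8,r4:4,r5:Mul1
cycle 2: issue ADD r4<-Add1 // r0:5,r1:5,r2:6,r3:8,r4:Add1,r5:Mul1
cycle 3: issue SUB r3<-Add2 // r0:5,r1:5,r2:6,r3:Add2,r4:Add1,r5:Mul1
cycle 4: issue MUL r0<-Mul2 // r0:Mul2,r1:5,r2:6,r3:Add2,r4:Add1,r5:Mul1
cycle 5: CDB Mul1=64; issue SUB r2<-Add3 // r0:Mul2,r1:5,r2:Add3,r3:Add2,r4:Add1,r5:64
cycle 6: issue MUL r3<-Mul1 // r0:Mul2,r1:5,r2:Add3,r3:Mul1,r4:Add1,r5:64
cycle 7: CDB Add1=128; stall // r0:Mul2,r1:5,r2:Add3,r3:Mul1,r4:128,r5:64
cycle 8: CDB Add2=58; stall // r0:Mul2,r1:5,r2:Add3,r3:Mul1,r4:128,r5:64
cycle 9: stall // r0:Mul2,r1:5,r2:Add3,r3:Mul1,r4:128,r5:64
cycle 10: stall // r0:Mul2,r1:5,r2:Add3,r3:Mul1,r4:128,r5:64
cycle 11: stall // r0:Mul2,r1:5,r2:Add3,r3:Mul1,r4:128,r5:64
cycle 12: CDB Mul1=3712; issue MUL r0<-Mul1 // r0:Mul1,r1:5,r2:Add3,r3:3712,r4:128,r5:64
cycle 13: CDB Mul2=290; issue ADD r1<-Add1 // r0:Mul1,r1:Add1,r2:Add3,r3:3712,r4:128,r5:64
cycle 14: issue MUL r4<-Mul2 // r0:Mul1,r1:Add1,r2:Add3,r3:3712,r4:Mul2,r5:64
cycle 15: CDB Add3=-285 // r0:Mul1,r1:Add1,r2:-285,r3:3712,r4:Mul2,r5:64
cycle 16: CDB Mul1=18560 // r0:18560,r1:Add1,r2:-285,r3:3712,r4:Mul2,r5:64
cycle 17: CDB Add1=-221 // r0:18560,r1:-221,r2:-285,r3:3712,r4:Mul2,r5:64
cycle 18: - // r0:18560,r1:-221,r2:-285,r3:3712,r4:Mul2,r5:64
cycle 19: - // r0:18560,r1:-221,r2:-285,r3:3712,r4:Mul2,r5:64
cycle 20: - // r0:18560,r1:-221,r2:-285,r3:3712,r4:Mul2,r5:64

STATUS = VALUE 3712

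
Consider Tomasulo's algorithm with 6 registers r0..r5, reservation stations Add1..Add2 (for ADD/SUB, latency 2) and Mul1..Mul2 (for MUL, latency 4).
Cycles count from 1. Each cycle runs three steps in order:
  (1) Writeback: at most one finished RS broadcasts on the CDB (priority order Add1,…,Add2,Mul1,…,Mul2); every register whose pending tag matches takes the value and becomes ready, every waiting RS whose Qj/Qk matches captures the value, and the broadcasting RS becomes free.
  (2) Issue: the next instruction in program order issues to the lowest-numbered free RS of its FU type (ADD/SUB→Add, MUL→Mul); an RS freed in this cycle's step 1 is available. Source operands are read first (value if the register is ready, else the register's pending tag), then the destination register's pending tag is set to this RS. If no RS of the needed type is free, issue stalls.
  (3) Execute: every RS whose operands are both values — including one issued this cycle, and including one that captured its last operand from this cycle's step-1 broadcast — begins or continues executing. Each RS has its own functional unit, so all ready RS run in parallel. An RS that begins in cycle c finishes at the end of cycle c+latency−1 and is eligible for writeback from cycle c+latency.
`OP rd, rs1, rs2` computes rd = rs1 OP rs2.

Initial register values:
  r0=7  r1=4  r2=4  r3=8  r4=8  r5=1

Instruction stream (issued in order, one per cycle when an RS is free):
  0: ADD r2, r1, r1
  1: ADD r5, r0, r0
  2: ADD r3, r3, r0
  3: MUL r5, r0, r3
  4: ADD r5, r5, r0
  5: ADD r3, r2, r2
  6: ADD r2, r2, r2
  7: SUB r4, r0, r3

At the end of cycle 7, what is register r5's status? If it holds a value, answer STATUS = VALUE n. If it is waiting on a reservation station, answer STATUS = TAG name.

STATUS = TAG Add1

c1: issue ADD r2<-Add1 | r0:7,r1:4,r2:Add1,r3:8,r4:8,r5:1
c2: issue ADD r5<-Add2 | r0:7,r1:4,r2:Add1,r3:8,r4:8,r5:Add2
c3: CDB Add1=8; issue ADD r3<-Add1 | r0:7,r1:4,r2:8,r3:Add1,r4:8,r5:Add2
c4: CDB Add2=14; issue MUL r5<-Mul1 | r0:7,r1:4,r2:8,r3:Add1,r4:8,r5:Mul1
c5: CDB Add1=15; issue ADD r5<-Add1 | r0:7,r1:4,r2:8,r3:15,r4:8,r5:Add1
c6: issue ADD r3<-Add2 | r0:7,r1:4,r2:8,r3:Add2,r4:8,r5:Add1
c7: stall | r0:7,r1:4,r2:8,r3:Add2,r4:8,r5:Add1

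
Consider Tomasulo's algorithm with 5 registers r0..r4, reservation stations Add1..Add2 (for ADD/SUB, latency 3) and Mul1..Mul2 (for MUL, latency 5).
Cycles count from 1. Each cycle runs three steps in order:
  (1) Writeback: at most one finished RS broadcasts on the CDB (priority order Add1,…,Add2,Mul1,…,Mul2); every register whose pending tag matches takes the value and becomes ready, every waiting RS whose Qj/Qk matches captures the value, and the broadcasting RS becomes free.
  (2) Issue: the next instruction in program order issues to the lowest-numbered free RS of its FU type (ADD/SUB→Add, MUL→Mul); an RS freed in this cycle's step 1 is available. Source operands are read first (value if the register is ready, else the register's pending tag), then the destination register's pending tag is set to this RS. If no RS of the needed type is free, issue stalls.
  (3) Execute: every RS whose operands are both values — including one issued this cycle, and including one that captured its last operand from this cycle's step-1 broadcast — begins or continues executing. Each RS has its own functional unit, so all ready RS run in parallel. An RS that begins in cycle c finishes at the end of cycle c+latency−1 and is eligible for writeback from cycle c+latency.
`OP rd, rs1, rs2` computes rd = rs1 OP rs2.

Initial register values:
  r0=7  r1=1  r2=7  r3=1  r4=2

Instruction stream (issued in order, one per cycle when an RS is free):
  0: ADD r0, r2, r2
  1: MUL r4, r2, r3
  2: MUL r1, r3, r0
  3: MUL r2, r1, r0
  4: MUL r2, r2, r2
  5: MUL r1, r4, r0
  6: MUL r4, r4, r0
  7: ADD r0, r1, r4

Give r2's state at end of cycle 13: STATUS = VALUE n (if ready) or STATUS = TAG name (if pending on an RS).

c1: issue ADD r0<-Add1 | r0:Add1,r1:1,r2:7,r3:1,r4:2
c2: issue MUL r4<-Mul1 | r0:Add1,r1:1,r2:7,r3:1,r4:Mul1
c3: issue MUL r1<-Mul2 | r0:Add1,r1:Mul2,r2:7,r3:1,r4:Mul1
c4: CDB Add1=14; stall | r0:14,r1:Mul2,r2:7,r3:1,r4:Mul1
c5: stall | r0:14,r1:Mul2,r2:7,r3:1,r4:Mul1
c6: stall | r0:14,r1:Mul2,r2:7,r3:1,r4:Mul1
c7: CDB Mul1=7; issue MUL r2<-Mul1 | r0:14,r1:Mul2,r2:Mul1,r3:1,r4:7
c8: stall | r0:14,r1:Mul2,r2:Mul1,r3:1,r4:7
c9: CDB Mul2=14; issue MUL r2<-Mul2 | r0:14,r1:14,r2:Mul2,r3:1,r4:7
c10: stall | r0:14,r1:14,r2:Mul2,r3:1,r4:7
c11: stall | r0:14,r1:14,r2:Mul2,r3:1,r4:7
c12: stall | r0:14,r1:14,r2:Mul2,r3:1,r4:7
c13: stall | r0:14,r1:14,r2:Mul2,r3:1,r4:7

STATUS = TAG Mul2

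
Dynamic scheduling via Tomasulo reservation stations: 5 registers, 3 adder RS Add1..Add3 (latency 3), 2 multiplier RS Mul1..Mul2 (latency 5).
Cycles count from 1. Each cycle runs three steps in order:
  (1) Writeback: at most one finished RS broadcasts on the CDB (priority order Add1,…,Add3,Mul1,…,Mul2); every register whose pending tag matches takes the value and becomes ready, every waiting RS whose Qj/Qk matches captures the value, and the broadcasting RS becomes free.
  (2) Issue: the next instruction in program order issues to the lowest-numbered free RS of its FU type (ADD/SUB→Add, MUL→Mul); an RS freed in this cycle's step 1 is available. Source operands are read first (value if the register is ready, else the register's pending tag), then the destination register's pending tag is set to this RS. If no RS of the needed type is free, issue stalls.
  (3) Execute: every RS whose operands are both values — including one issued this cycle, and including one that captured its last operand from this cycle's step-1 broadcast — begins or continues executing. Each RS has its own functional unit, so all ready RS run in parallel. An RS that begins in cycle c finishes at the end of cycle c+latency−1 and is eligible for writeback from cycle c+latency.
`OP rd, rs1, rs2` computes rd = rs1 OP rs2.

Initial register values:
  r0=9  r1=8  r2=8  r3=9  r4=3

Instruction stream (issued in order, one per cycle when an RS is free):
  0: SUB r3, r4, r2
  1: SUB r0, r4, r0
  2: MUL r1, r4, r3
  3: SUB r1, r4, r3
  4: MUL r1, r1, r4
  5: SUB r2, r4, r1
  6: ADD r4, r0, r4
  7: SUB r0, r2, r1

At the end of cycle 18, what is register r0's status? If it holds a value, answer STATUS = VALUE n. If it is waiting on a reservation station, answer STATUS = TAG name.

cycle 1: issue SUB r3<-Add1 // r0:9,r1:8,r2:8,r3:Add1,r4:3
cycle 2: issue SUB r0<-Add2 // r0:Add2,r1:8,r2:8,r3:Add1,r4:3
cycle 3: issue MUL r1<-Mul1 // r0:Add2,r1:Mul1,r2:8,r3:Add1,r4:3
cycle 4: CDB Add1=-5; issue SUB r1<-Add1 // r0:Add2,r1:Add1,r2:8,r3:-5,r4:3
cycle 5: CDB Add2=-6; issue MUL r1<-Mul2 // r0:-6,r1:Mul2,r2:8,r3:-5,r4:3
cycle 6: issue SUB r2<-Add2 // r0:-6,r1:Mul2,r2:Add2,r3:-5,r4:3
cycle 7: CDB Add1=8; issue ADD r4<-Add1 // r0:-6,r1:Mul2,r2:Add2,r3:-5,r4:Add1
cycle 8: issue SUB r0<-Add3 // r0:Add3,r1:Mul2,r2:Add2,r3:-5,r4:Add1
cycle 9: CDB Mul1=-15 // r0:Add3,r1:Mul2,r2:Add2,r3:-5,r4:Add1
cycle 10: CDB Add1=-3 // r0:Add3,r1:Mul2,r2:Add2,r3:-5,r4:-3
cycle 11: - // r0:Add3,r1:Mul2,r2:Add2,r3:-5,r4:-3
cycle 12: CDB Mul2=24 // r0:Add3,r1:24,r2:Add2,r3:-5,r4:-3
cycle 13: - // r0:Add3,r1:24,r2:Add2,r3:-5,r4:-3
cycle 14: - // r0:Add3,r1:24,r2:Add2,r3:-5,r4:-3
cycle 15: CDB Add2=-21 // r0:Add3,r1:24,r2:-21,r3:-5,r4:-3
cycle 16: - // r0:Add3,r1:24,r2:-21,r3:-5,r4:-3
cycle 17: - // r0:Add3,r1:24,r2:-21,r3:-5,r4:-3
cycle 18: CDB Add3=-45 // r0:-45,r1:24,r2:-21,r3:-5,r4:-3

STATUS = VALUE -45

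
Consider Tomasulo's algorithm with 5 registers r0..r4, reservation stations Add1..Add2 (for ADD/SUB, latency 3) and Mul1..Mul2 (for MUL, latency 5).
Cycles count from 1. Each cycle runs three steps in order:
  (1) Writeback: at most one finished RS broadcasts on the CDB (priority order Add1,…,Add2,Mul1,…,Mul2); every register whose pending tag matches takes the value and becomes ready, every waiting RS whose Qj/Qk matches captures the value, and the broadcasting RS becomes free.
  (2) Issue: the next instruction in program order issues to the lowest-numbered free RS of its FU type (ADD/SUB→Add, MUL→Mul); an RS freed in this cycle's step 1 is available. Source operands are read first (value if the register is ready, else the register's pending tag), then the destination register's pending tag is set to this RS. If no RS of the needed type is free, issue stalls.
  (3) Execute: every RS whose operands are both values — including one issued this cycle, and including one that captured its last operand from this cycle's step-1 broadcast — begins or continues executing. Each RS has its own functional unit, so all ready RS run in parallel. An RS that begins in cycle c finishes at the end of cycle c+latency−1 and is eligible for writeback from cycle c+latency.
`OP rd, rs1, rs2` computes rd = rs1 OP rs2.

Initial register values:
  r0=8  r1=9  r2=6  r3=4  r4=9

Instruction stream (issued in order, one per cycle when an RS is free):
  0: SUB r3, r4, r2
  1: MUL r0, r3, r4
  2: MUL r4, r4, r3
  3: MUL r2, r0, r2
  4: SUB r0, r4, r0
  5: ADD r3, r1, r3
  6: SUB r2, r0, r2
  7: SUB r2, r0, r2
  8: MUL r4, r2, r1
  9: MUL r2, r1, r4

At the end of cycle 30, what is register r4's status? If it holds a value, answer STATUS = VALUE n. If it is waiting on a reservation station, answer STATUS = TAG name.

STATUS = VALUE 1458

c1: issue SUB r3<-Add1 | r0:8,r1:9,r2:6,r3:Add1,r4:9
c2: issue MUL r0<-Mul1 | r0:Mul1,r1:9,r2:6,r3:Add1,r4:9
c3: issue MUL r4<-Mul2 | r0:Mul1,r1:9,r2:6,r3:Add1,r4:Mul2
c4: CDB Add1=3; stall | r0:Mul1,r1:9,r2:6,r3:3,r4:Mul2
c5: stall | r0:Mul1,r1:9,r2:6,r3:3,r4:Mul2
c6: stall | r0:Mul1,r1:9,r2:6,r3:3,r4:Mul2
c7: stall | r0:Mul1,r1:9,r2:6,r3:3,r4:Mul2
c8: stall | r0:Mul1,r1:9,r2:6,r3:3,r4:Mul2
c9: CDB Mul1=27; issue MUL r2<-Mul1 | r0:27,r1:9,r2:Mul1,r3:3,r4:Mul2
c10: CDB Mul2=27; issue SUB r0<-Add1 | r0:Add1,r1:9,r2:Mul1,r3:3,r4:27
c11: issue ADD r3<-Add2 | r0:Add1,r1:9,r2:Mul1,r3:Add2,r4:27
c12: stall | r0:Add1,r1:9,r2:Mul1,r3:Add2,r4:27
c13: CDB Add1=0; issue SUB r2<-Add1 | r0:0,r1:9,r2:Add1,r3:Add2,r4:27
c14: CDB Add2=12; issue SUB r2<-Add2 | r0:0,r1:9,r2:Add2,r3:12,r4:27
c15: CDB Mul1=162; issue MUL r4<-Mul1 | r0:0,r1:9,r2:Add2,r3:12,r4:Mul1
c16: issue MUL r2<-Mul2 | r0:0,r1:9,r2:Mul2,r3:12,r4:Mul1
c17: - | r0:0,r1:9,r2:Mul2,r3:12,r4:Mul1
c18: CDB Add1=-162 | r0:0,r1:9,r2:Mul2,r3:12,r4:Mul1
c19: - | r0:0,r1:9,r2:Mul2,r3:12,r4:Mul1
c20: - | r0:0,r1:9,r2:Mul2,r3:12,r4:Mul1
c21: CDB Add2=162 | r0:0,r1:9,r2:Mul2,r3:12,r4:Mul1
c22: - | r0:0,r1:9,r2:Mul2,r3:12,r4:Mul1
c23: - | r0:0,r1:9,r2:Mul2,r3:12,r4:Mul1
c24: - | r0:0,r1:9,r2:Mul2,r3:12,r4:Mul1
c25: - | r0:0,r1:9,r2:Mul2,r3:12,r4:Mul1
c26: CDB Mul1=1458 | r0:0,r1:9,r2:Mul2,r3:12,r4:1458
c27: - | r0:0,r1:9,r2:Mul2,r3:12,r4:1458
c28: - | r0:0,r1:9,r2:Mul2,r3:12,r4:1458
c29: - | r0:0,r1:9,r2:Mul2,r3:12,r4:1458
c30: - | r0:0,r1:9,r2:Mul2,r3:12,r4:1458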